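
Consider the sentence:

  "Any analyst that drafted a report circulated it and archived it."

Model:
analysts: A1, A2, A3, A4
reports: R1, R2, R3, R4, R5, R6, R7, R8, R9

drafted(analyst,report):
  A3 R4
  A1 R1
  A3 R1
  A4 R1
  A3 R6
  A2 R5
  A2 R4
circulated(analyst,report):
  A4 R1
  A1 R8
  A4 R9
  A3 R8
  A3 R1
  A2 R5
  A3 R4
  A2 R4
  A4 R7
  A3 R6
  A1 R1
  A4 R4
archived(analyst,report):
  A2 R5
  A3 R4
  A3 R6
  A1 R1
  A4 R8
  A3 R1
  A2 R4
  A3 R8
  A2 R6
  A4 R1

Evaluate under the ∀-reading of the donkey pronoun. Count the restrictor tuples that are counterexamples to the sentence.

0

"it" takes "a report" as antecedent — a donkey pronoun bound across the clause boundary.
Strong reading: for every (a,r) with drafted(a,r), circulated(a,r) ∧ archived(a,r).
Restrictor pairs: (A1,R1) ✓  (A2,R4) ✓  (A2,R5) ✓  (A3,R1) ✓  (A3,R4) ✓  (A3,R6) ✓  (A4,R1) ✓
Counterexamples (restrictor pairs failing the scope): 0.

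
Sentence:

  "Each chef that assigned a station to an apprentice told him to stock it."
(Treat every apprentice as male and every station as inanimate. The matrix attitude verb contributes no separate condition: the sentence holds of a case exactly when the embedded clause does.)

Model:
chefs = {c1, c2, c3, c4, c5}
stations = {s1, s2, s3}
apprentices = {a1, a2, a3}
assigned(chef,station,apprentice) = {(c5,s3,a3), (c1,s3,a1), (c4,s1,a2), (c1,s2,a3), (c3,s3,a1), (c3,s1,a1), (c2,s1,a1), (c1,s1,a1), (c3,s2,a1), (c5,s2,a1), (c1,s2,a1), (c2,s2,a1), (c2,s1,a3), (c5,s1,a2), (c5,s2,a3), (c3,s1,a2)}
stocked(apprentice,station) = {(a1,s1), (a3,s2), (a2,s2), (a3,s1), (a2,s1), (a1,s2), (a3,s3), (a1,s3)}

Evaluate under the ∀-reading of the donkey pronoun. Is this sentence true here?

"him" takes "an apprentice" as antecedent and "it" takes "a station"; both are donkey pronouns co-varying with the restrictor.
Strong reading: for every (c,s,a) with assigned(c,s,a), stocked(a,s).
Restrictor triples: (c1,s1,a1)→stocked(a1,s1) ✓  (c1,s2,a1)→stocked(a1,s2) ✓  (c1,s2,a3)→stocked(a3,s2) ✓  (c1,s3,a1)→stocked(a1,s3) ✓  (c2,s1,a1)→stocked(a1,s1) ✓  (c2,s1,a3)→stocked(a3,s1) ✓  (c2,s2,a1)→stocked(a1,s2) ✓  (c3,s1,a1)→stocked(a1,s1) ✓  (c3,s1,a2)→stocked(a2,s1) ✓  (c3,s2,a1)→stocked(a1,s2) ✓  (c3,s3,a1)→stocked(a1,s3) ✓  (c4,s1,a2)→stocked(a2,s1) ✓  (c5,s1,a2)→stocked(a2,s1) ✓  (c5,s2,a1)→stocked(a1,s2) ✓  (c5,s2,a3)→stocked(a3,s2) ✓  (c5,s3,a3)→stocked(a3,s3) ✓
Every restrictor triple satisfies the scope.

True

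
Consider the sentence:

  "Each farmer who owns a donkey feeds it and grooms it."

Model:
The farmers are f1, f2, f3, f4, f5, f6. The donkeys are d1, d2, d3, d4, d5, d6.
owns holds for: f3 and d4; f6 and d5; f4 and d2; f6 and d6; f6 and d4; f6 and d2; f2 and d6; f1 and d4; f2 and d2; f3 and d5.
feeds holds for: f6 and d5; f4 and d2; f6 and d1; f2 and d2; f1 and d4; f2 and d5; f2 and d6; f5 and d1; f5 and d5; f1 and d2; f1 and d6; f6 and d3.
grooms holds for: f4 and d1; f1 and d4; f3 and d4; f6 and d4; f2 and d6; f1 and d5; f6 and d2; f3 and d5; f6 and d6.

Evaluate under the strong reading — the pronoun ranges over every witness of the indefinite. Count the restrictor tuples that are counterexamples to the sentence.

8

"it" takes "a donkey" as antecedent — a donkey pronoun bound across the clause boundary.
Strong reading: for every (f,d) with owns(f,d), feeds(f,d) ∧ grooms(f,d).
Restrictor pairs: (f1,d4) ✓  (f2,d2) ✗  (f2,d6) ✓  (f3,d4) ✗  (f3,d5) ✗  (f4,d2) ✗  (f6,d2) ✗  (f6,d4) ✗  (f6,d5) ✗  (f6,d6) ✗
Counterexamples (restrictor pairs failing the scope): 8.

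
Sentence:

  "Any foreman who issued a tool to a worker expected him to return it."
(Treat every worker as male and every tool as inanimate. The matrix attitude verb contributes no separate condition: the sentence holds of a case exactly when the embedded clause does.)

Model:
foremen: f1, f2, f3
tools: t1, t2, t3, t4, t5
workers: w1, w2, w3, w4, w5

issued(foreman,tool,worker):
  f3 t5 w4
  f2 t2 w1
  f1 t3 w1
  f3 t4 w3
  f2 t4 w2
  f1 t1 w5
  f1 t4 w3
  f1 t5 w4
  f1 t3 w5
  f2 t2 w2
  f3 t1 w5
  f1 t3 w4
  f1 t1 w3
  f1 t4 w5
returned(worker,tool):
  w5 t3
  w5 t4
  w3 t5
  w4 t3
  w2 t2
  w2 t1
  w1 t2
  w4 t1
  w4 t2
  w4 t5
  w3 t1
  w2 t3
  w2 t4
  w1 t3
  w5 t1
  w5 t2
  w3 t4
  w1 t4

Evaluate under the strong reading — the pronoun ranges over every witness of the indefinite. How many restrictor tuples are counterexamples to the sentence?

0

"him" takes "a worker" as antecedent and "it" takes "a tool"; both are donkey pronouns co-varying with the restrictor.
Strong reading: for every (f,t,w) with issued(f,t,w), returned(w,t).
Restrictor triples: (f1,t1,w3)→returned(w3,t1) ✓  (f1,t1,w5)→returned(w5,t1) ✓  (f1,t3,w1)→returned(w1,t3) ✓  (f1,t3,w4)→returned(w4,t3) ✓  (f1,t3,w5)→returned(w5,t3) ✓  (f1,t4,w3)→returned(w3,t4) ✓  (f1,t4,w5)→returned(w5,t4) ✓  (f1,t5,w4)→returned(w4,t5) ✓  (f2,t2,w1)→returned(w1,t2) ✓  (f2,t2,w2)→returned(w2,t2) ✓  (f2,t4,w2)→returned(w2,t4) ✓  (f3,t1,w5)→returned(w5,t1) ✓  (f3,t4,w3)→returned(w3,t4) ✓  (f3,t5,w4)→returned(w4,t5) ✓
Counterexamples (restrictor triples failing the scope): 0.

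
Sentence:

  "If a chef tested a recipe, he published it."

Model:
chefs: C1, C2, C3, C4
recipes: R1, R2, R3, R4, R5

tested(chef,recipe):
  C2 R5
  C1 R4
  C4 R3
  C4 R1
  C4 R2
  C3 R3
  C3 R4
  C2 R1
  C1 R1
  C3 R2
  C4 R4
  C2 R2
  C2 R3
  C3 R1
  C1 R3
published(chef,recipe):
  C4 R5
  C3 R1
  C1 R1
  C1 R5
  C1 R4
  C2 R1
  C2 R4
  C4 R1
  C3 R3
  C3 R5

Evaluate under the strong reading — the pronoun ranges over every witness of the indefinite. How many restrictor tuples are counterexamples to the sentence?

"it" takes "a recipe" as antecedent — a donkey pronoun bound across the clause boundary.
Strong reading: for every (c,r) with tested(c,r), published(c,r).
Restrictor pairs: (C1,R1) ✓  (C1,R3) ✗  (C1,R4) ✓  (C2,R1) ✓  (C2,R2) ✗  (C2,R3) ✗  (C2,R5) ✗  (C3,R1) ✓  (C3,R2) ✗  (C3,R3) ✓  (C3,R4) ✗  (C4,R1) ✓  (C4,R2) ✗  (C4,R3) ✗  (C4,R4) ✗
Counterexamples (restrictor pairs failing the scope): 9.

9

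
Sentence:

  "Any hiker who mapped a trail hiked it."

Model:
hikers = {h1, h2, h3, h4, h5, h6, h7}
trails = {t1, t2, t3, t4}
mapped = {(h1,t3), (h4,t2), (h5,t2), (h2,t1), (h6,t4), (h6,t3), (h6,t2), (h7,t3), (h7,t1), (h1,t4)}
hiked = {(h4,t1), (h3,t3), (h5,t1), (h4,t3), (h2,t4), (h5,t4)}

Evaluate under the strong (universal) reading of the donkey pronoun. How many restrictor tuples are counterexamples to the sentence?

10

"it" takes "a trail" as antecedent — a donkey pronoun bound across the clause boundary.
Strong reading: for every (h,t) with mapped(h,t), hiked(h,t).
Restrictor pairs: (h1,t3) ✗  (h1,t4) ✗  (h2,t1) ✗  (h4,t2) ✗  (h5,t2) ✗  (h6,t2) ✗  (h6,t3) ✗  (h6,t4) ✗  (h7,t1) ✗  (h7,t3) ✗
Counterexamples (restrictor pairs failing the scope): 10.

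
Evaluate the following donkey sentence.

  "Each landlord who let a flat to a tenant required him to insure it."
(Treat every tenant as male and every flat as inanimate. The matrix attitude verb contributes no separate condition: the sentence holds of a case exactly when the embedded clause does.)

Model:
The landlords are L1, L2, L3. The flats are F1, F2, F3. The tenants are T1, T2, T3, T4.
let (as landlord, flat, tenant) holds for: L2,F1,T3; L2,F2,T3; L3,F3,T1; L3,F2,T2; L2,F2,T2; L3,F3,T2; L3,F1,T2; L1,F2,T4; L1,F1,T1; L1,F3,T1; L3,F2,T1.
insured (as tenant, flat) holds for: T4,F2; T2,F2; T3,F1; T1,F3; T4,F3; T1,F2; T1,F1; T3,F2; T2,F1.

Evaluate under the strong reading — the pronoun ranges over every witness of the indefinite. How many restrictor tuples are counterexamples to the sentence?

"him" takes "a tenant" as antecedent and "it" takes "a flat"; both are donkey pronouns co-varying with the restrictor.
Strong reading: for every (l,f,t) with let(l,f,t), insured(t,f).
Restrictor triples: (L1,F1,T1)→insured(T1,F1) ✓  (L1,F2,T4)→insured(T4,F2) ✓  (L1,F3,T1)→insured(T1,F3) ✓  (L2,F1,T3)→insured(T3,F1) ✓  (L2,F2,T2)→insured(T2,F2) ✓  (L2,F2,T3)→insured(T3,F2) ✓  (L3,F1,T2)→insured(T2,F1) ✓  (L3,F2,T1)→insured(T1,F2) ✓  (L3,F2,T2)→insured(T2,F2) ✓  (L3,F3,T1)→insured(T1,F3) ✓  (L3,F3,T2)→insured(T2,F3) ✗
Counterexamples (restrictor triples failing the scope): 1.

1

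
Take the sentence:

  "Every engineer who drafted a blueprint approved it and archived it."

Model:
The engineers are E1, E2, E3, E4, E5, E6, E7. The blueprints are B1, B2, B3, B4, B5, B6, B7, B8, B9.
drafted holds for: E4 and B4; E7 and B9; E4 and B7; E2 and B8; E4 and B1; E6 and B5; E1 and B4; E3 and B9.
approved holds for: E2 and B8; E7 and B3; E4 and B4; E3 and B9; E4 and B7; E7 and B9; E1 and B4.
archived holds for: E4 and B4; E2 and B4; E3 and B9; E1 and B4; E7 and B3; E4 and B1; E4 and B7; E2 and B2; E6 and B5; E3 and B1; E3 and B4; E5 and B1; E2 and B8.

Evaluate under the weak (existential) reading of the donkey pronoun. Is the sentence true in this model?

False

"it" takes "a blueprint" as antecedent — a donkey pronoun bound across the clause boundary.
Weak reading: every engineer e with some drafted-blueprint has at least one drafted-blueprint b such that approved(e,b) ∧ archived(e,b).
Per engineer: E1:✓  E2:✓  E3:✓  E4:✓  E6:✗  E7:✗
E6 has no witness among its drafted-blueprints.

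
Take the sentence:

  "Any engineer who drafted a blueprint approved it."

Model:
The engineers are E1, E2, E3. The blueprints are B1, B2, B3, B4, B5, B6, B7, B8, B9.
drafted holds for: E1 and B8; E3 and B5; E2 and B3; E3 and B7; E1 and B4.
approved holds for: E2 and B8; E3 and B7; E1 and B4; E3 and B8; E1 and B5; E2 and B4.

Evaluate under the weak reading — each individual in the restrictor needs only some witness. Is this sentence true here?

"it" takes "a blueprint" as antecedent — a donkey pronoun bound across the clause boundary.
Weak reading: every engineer e with some drafted-blueprint has at least one drafted-blueprint b such that approved(e,b).
Per engineer: E1:✓  E2:✗  E3:✓
E2 has no witness among its drafted-blueprints.

False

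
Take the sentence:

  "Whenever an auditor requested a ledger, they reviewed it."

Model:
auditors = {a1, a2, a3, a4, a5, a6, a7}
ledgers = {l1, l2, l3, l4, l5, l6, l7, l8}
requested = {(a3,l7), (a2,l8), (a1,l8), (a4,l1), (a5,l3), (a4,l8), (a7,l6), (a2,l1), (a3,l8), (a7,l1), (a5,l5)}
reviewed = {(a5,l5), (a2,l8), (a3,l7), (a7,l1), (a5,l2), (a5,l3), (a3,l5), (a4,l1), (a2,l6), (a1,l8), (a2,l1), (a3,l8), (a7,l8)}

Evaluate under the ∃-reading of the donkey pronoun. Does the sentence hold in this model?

"it" takes "a ledger" as antecedent — a donkey pronoun bound across the clause boundary.
Weak reading: every auditor a with some requested-ledger has at least one requested-ledger l such that reviewed(a,l).
Per auditor: a1:✓  a2:✓  a3:✓  a4:✓  a5:✓  a7:✓
Every auditor in the restrictor has a witness.

True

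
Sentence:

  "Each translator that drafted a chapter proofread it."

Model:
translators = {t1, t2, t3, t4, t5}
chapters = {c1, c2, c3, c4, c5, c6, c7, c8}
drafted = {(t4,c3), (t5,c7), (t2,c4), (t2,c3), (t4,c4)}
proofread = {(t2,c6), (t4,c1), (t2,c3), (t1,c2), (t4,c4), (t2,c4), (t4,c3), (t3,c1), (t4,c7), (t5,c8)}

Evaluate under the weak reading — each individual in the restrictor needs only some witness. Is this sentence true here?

False

"it" takes "a chapter" as antecedent — a donkey pronoun bound across the clause boundary.
Weak reading: every translator t with some drafted-chapter has at least one drafted-chapter c such that proofread(t,c).
Per translator: t2:✓  t4:✓  t5:✗
t5 has no witness among its drafted-chapters.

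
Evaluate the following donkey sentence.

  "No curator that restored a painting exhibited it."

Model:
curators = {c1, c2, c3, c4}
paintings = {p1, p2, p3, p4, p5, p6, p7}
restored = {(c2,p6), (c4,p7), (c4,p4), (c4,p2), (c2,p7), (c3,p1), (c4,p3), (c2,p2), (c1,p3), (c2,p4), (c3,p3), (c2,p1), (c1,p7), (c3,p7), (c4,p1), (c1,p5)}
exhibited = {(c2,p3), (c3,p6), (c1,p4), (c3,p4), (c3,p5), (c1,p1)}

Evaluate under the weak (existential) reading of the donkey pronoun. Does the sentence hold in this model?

"it" takes "a painting" as antecedent — a donkey pronoun bound across the clause boundary.
Truth condition: for no (c,p) with restored(c,p) does exhibited(c,p) hold.
Restrictor pairs — does the scope hold? (c1,p3):fails  (c1,p5):fails  (c1,p7):fails  (c2,p1):fails  (c2,p2):fails  (c2,p4):fails  (c2,p6):fails  (c2,p7):fails  (c3,p1):fails  (c3,p3):fails  (c3,p7):fails  (c4,p1):fails  (c4,p2):fails  (c4,p3):fails  (c4,p4):fails  (c4,p7):fails
Scope holds for no restrictor pair, so the sentence is true.

True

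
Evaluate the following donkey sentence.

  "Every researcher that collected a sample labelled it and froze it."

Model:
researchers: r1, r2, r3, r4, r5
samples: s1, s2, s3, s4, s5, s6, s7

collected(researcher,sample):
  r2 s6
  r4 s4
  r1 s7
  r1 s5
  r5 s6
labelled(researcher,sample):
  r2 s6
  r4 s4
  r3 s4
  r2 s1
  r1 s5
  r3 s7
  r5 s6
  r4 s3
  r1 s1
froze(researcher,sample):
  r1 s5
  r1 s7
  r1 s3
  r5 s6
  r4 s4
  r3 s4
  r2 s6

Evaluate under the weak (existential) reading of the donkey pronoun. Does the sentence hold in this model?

"it" takes "a sample" as antecedent — a donkey pronoun bound across the clause boundary.
Weak reading: every researcher r with some collected-sample has at least one collected-sample s such that labelled(r,s) ∧ froze(r,s).
Per researcher: r1:✓  r2:✓  r4:✓  r5:✓
Every researcher in the restrictor has a witness.

True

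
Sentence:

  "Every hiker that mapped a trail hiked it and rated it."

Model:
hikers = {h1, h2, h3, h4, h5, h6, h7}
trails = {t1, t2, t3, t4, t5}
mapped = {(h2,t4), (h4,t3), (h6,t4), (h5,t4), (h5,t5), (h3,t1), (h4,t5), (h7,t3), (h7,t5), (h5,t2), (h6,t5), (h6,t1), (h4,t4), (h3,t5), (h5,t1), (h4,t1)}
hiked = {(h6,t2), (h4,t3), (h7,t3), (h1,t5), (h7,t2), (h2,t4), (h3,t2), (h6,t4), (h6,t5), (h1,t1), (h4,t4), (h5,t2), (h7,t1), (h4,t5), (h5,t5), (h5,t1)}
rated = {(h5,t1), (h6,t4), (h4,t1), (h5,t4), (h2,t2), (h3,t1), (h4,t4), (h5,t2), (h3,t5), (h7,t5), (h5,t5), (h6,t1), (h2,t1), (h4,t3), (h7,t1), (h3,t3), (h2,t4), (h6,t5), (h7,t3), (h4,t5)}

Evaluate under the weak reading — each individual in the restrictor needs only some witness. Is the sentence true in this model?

False

"it" takes "a trail" as antecedent — a donkey pronoun bound across the clause boundary.
Weak reading: every hiker h with some mapped-trail has at least one mapped-trail t such that hiked(h,t) ∧ rated(h,t).
Per hiker: h2:✓  h3:✗  h4:✓  h5:✓  h6:✓  h7:✓
h3 has no witness among its mapped-trails.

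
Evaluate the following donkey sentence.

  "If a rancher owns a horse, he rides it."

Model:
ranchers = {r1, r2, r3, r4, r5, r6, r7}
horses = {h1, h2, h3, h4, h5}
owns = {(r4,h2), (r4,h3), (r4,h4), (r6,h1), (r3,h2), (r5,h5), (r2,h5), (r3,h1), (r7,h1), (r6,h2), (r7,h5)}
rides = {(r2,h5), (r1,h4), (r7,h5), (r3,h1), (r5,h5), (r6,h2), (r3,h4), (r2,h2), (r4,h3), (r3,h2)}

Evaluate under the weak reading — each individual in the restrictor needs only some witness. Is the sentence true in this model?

"it" takes "a horse" as antecedent — a donkey pronoun bound across the clause boundary.
Weak reading: every rancher r with some owns-horse has at least one owns-horse h such that rides(r,h).
Per rancher: r2:✓  r3:✓  r4:✓  r5:✓  r6:✓  r7:✓
Every rancher in the restrictor has a witness.

True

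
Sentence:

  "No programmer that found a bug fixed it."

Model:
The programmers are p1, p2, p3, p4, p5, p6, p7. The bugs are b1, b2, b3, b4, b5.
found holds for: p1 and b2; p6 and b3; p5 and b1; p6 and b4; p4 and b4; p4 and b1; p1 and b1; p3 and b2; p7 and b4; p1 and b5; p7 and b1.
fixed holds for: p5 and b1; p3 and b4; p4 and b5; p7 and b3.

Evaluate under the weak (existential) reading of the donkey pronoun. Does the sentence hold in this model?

False

"it" takes "a bug" as antecedent — a donkey pronoun bound across the clause boundary.
Truth condition: for no (p,b) with found(p,b) does fixed(p,b) hold.
Restrictor pairs — does the scope hold? (p1,b1):fails  (p1,b2):fails  (p1,b5):fails  (p3,b2):fails  (p4,b1):fails  (p4,b4):fails  (p5,b1):holds  (p6,b3):fails  (p6,b4):fails  (p7,b1):fails  (p7,b4):fails
Scope holds for 1 pair(s), so the sentence is false.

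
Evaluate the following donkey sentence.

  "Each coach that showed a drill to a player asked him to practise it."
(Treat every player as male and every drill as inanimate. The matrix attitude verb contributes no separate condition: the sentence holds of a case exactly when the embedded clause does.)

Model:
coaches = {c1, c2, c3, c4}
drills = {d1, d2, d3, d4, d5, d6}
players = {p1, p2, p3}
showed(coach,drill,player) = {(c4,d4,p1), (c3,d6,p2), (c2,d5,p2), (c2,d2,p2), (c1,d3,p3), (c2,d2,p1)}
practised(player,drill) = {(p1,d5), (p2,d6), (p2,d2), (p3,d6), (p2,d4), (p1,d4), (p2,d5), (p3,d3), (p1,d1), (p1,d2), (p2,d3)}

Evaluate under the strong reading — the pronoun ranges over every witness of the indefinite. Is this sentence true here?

True

"him" takes "a player" as antecedent and "it" takes "a drill"; both are donkey pronouns co-varying with the restrictor.
Strong reading: for every (c,d,p) with showed(c,d,p), practised(p,d).
Restrictor triples: (c1,d3,p3)→practised(p3,d3) ✓  (c2,d2,p1)→practised(p1,d2) ✓  (c2,d2,p2)→practised(p2,d2) ✓  (c2,d5,p2)→practised(p2,d5) ✓  (c3,d6,p2)→practised(p2,d6) ✓  (c4,d4,p1)→practised(p1,d4) ✓
Every restrictor triple satisfies the scope.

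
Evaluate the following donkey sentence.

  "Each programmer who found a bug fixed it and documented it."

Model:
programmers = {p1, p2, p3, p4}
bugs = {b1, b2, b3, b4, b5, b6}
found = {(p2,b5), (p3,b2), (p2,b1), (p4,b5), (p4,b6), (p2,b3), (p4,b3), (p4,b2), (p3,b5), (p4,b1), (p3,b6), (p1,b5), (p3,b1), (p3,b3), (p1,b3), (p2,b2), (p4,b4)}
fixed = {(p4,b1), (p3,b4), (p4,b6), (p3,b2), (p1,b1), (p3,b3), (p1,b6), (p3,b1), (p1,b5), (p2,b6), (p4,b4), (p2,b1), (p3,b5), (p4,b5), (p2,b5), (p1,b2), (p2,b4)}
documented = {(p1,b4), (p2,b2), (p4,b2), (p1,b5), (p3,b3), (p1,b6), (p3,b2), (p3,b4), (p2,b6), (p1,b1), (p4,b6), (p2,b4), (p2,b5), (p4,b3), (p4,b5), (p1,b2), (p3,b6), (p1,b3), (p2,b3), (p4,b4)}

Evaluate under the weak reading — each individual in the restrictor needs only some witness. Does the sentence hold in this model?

True

"it" takes "a bug" as antecedent — a donkey pronoun bound across the clause boundary.
Weak reading: every programmer p with some found-bug has at least one found-bug b such that fixed(p,b) ∧ documented(p,b).
Per programmer: p1:✓  p2:✓  p3:✓  p4:✓
Every programmer in the restrictor has a witness.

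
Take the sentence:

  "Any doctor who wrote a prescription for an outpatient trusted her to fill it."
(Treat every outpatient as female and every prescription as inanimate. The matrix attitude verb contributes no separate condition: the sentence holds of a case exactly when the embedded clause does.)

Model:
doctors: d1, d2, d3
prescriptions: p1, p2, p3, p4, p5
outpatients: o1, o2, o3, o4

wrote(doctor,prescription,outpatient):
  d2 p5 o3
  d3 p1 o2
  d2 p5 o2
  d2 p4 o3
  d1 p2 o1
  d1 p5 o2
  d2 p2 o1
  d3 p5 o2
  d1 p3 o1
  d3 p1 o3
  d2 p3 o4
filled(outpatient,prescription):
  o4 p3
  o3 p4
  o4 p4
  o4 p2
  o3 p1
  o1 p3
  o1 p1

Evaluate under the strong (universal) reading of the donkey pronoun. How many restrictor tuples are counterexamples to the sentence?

7

"her" takes "an outpatient" as antecedent and "it" takes "a prescription"; both are donkey pronouns co-varying with the restrictor.
Strong reading: for every (d,p,o) with wrote(d,p,o), filled(o,p).
Restrictor triples: (d1,p2,o1)→filled(o1,p2) ✗  (d1,p3,o1)→filled(o1,p3) ✓  (d1,p5,o2)→filled(o2,p5) ✗  (d2,p2,o1)→filled(o1,p2) ✗  (d2,p3,o4)→filled(o4,p3) ✓  (d2,p4,o3)→filled(o3,p4) ✓  (d2,p5,o2)→filled(o2,p5) ✗  (d2,p5,o3)→filled(o3,p5) ✗  (d3,p1,o2)→filled(o2,p1) ✗  (d3,p1,o3)→filled(o3,p1) ✓  (d3,p5,o2)→filled(o2,p5) ✗
Counterexamples (restrictor triples failing the scope): 7.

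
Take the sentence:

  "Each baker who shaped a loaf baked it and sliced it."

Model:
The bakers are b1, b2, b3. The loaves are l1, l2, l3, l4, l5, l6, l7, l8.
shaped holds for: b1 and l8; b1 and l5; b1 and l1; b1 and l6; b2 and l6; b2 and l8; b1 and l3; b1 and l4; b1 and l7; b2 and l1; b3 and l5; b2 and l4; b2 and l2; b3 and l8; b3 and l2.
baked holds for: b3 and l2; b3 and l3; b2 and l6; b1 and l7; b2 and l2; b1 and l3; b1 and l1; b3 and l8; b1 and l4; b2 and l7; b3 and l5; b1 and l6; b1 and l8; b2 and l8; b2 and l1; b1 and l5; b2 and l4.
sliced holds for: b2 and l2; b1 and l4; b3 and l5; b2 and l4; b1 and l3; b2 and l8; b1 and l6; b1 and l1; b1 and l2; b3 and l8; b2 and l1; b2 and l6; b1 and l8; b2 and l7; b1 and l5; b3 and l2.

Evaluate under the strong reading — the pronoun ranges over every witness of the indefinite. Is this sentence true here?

"it" takes "a loaf" as antecedent — a donkey pronoun bound across the clause boundary.
Strong reading: for every (b,l) with shaped(b,l), baked(b,l) ∧ sliced(b,l).
Restrictor pairs: (b1,l1) ✓  (b1,l3) ✓  (b1,l4) ✓  (b1,l5) ✓  (b1,l6) ✓  (b1,l7) ✗  (b1,l8) ✓  (b2,l1) ✓  (b2,l2) ✓  (b2,l4) ✓  (b2,l6) ✓  (b2,l8) ✓  (b3,l2) ✓  (b3,l5) ✓  (b3,l8) ✓
Counterexample: (b1,l7) is in shaped but fails the scope.

False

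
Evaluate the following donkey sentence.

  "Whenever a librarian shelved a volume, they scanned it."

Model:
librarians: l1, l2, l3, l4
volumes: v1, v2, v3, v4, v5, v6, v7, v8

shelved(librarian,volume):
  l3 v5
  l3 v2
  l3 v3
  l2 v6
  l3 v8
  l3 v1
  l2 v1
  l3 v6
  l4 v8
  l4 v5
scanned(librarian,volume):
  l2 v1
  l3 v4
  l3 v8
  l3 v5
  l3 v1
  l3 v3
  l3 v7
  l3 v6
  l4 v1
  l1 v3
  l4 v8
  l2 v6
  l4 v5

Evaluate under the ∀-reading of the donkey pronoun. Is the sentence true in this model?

"it" takes "a volume" as antecedent — a donkey pronoun bound across the clause boundary.
Strong reading: for every (l,v) with shelved(l,v), scanned(l,v).
Restrictor pairs: (l2,v1) ✓  (l2,v6) ✓  (l3,v1) ✓  (l3,v2) ✗  (l3,v3) ✓  (l3,v5) ✓  (l3,v6) ✓  (l3,v8) ✓  (l4,v5) ✓  (l4,v8) ✓
Counterexample: (l3,v2) is in shelved but fails the scope.

False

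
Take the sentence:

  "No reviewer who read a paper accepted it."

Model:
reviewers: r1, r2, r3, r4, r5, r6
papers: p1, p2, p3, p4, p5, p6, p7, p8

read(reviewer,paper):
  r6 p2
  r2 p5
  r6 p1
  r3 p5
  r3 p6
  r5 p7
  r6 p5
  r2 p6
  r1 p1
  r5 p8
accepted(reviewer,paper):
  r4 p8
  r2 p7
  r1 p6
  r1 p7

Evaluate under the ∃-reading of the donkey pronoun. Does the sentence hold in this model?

True

"it" takes "a paper" as antecedent — a donkey pronoun bound across the clause boundary.
Truth condition: for no (r,p) with read(r,p) does accepted(r,p) hold.
Restrictor pairs — does the scope hold? (r1,p1):fails  (r2,p5):fails  (r2,p6):fails  (r3,p5):fails  (r3,p6):fails  (r5,p7):fails  (r5,p8):fails  (r6,p1):fails  (r6,p2):fails  (r6,p5):fails
Scope holds for no restrictor pair, so the sentence is true.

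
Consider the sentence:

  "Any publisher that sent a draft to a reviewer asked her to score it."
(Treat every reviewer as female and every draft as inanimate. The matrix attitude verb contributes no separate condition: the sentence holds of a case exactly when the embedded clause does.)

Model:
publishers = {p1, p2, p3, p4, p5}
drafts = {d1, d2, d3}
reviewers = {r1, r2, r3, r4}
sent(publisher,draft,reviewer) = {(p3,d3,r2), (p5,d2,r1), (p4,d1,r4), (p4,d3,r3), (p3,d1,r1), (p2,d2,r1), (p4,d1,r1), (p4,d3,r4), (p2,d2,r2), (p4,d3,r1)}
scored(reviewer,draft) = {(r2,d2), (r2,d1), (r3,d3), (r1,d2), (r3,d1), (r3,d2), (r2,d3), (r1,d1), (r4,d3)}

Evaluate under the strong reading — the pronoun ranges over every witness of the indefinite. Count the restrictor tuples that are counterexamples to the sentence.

2

"her" takes "a reviewer" as antecedent and "it" takes "a draft"; both are donkey pronouns co-varying with the restrictor.
Strong reading: for every (p,d,r) with sent(p,d,r), scored(r,d).
Restrictor triples: (p2,d2,r1)→scored(r1,d2) ✓  (p2,d2,r2)→scored(r2,d2) ✓  (p3,d1,r1)→scored(r1,d1) ✓  (p3,d3,r2)→scored(r2,d3) ✓  (p4,d1,r1)→scored(r1,d1) ✓  (p4,d1,r4)→scored(r4,d1) ✗  (p4,d3,r1)→scored(r1,d3) ✗  (p4,d3,r3)→scored(r3,d3) ✓  (p4,d3,r4)→scored(r4,d3) ✓  (p5,d2,r1)→scored(r1,d2) ✓
Counterexamples (restrictor triples failing the scope): 2.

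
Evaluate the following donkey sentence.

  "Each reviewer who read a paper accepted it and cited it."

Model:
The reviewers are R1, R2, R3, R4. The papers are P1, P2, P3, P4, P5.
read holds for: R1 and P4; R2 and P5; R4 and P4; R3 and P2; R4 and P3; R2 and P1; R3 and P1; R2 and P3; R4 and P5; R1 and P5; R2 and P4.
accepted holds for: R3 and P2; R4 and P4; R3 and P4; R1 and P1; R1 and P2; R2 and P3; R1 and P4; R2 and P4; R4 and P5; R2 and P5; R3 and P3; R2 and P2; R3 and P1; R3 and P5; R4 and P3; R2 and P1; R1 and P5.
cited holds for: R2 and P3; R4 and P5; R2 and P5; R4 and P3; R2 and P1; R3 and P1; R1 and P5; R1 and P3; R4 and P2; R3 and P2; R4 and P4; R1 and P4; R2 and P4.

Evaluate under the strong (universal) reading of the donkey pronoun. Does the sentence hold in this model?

True

"it" takes "a paper" as antecedent — a donkey pronoun bound across the clause boundary.
Strong reading: for every (r,p) with read(r,p), accepted(r,p) ∧ cited(r,p).
Restrictor pairs: (R1,P4) ✓  (R1,P5) ✓  (R2,P1) ✓  (R2,P3) ✓  (R2,P4) ✓  (R2,P5) ✓  (R3,P1) ✓  (R3,P2) ✓  (R4,P3) ✓  (R4,P4) ✓  (R4,P5) ✓
Every restrictor pair satisfies the scope.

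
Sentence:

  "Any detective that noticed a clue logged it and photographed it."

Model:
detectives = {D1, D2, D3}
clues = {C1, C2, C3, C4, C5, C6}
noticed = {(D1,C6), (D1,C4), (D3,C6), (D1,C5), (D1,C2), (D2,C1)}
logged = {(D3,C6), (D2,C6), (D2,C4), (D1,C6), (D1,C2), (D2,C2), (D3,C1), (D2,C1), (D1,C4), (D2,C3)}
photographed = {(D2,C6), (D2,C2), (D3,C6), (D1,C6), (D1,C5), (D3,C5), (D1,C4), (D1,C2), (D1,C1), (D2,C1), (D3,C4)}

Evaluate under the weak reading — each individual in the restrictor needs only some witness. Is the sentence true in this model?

True

"it" takes "a clue" as antecedent — a donkey pronoun bound across the clause boundary.
Weak reading: every detective d with some noticed-clue has at least one noticed-clue c such that logged(d,c) ∧ photographed(d,c).
Per detective: D1:✓  D2:✓  D3:✓
Every detective in the restrictor has a witness.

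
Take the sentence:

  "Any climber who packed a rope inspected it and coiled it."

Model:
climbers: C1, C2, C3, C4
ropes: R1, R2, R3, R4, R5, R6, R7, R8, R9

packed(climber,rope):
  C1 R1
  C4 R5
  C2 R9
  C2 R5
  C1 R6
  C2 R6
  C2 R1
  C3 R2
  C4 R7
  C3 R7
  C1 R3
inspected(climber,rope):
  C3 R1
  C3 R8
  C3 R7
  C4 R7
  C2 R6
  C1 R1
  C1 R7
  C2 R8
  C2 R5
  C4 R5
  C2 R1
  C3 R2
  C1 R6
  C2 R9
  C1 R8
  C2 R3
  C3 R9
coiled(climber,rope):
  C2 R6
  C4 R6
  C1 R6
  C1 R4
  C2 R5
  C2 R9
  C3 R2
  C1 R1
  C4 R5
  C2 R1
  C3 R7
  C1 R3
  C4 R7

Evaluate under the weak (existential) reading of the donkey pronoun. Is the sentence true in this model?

"it" takes "a rope" as antecedent — a donkey pronoun bound across the clause boundary.
Weak reading: every climber c with some packed-rope has at least one packed-rope r such that inspected(c,r) ∧ coiled(c,r).
Per climber: C1:✓  C2:✓  C3:✓  C4:✓
Every climber in the restrictor has a witness.

True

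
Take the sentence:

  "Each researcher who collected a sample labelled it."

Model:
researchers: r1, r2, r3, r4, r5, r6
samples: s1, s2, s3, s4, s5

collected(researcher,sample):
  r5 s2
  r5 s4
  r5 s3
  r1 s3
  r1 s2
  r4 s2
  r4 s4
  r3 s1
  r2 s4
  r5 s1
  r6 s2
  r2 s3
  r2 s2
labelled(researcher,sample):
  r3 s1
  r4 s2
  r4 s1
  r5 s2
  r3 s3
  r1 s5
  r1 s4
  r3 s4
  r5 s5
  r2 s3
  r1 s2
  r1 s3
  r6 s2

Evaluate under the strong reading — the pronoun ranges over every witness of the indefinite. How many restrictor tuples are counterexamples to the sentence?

"it" takes "a sample" as antecedent — a donkey pronoun bound across the clause boundary.
Strong reading: for every (r,s) with collected(r,s), labelled(r,s).
Restrictor pairs: (r1,s2) ✓  (r1,s3) ✓  (r2,s2) ✗  (r2,s3) ✓  (r2,s4) ✗  (r3,s1) ✓  (r4,s2) ✓  (r4,s4) ✗  (r5,s1) ✗  (r5,s2) ✓  (r5,s3) ✗  (r5,s4) ✗  (r6,s2) ✓
Counterexamples (restrictor pairs failing the scope): 6.

6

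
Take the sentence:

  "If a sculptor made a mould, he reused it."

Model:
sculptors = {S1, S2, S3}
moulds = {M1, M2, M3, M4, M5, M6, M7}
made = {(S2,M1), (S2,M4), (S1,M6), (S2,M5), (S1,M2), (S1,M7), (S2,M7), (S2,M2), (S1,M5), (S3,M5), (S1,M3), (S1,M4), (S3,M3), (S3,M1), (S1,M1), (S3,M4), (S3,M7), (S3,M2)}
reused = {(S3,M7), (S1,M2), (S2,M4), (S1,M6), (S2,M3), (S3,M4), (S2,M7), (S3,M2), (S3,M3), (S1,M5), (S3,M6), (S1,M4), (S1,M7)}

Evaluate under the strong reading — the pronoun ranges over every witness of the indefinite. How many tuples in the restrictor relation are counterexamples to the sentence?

"it" takes "a mould" as antecedent — a donkey pronoun bound across the clause boundary.
Strong reading: for every (s,m) with made(s,m), reused(s,m).
Restrictor pairs: (S1,M1) ✗  (S1,M2) ✓  (S1,M3) ✗  (S1,M4) ✓  (S1,M5) ✓  (S1,M6) ✓  (S1,M7) ✓  (S2,M1) ✗  (S2,M2) ✗  (S2,M4) ✓  (S2,M5) ✗  (S2,M7) ✓  (S3,M1) ✗  (S3,M2) ✓  (S3,M3) ✓  (S3,M4) ✓  (S3,M5) ✗  (S3,M7) ✓
Counterexamples (restrictor pairs failing the scope): 7.

7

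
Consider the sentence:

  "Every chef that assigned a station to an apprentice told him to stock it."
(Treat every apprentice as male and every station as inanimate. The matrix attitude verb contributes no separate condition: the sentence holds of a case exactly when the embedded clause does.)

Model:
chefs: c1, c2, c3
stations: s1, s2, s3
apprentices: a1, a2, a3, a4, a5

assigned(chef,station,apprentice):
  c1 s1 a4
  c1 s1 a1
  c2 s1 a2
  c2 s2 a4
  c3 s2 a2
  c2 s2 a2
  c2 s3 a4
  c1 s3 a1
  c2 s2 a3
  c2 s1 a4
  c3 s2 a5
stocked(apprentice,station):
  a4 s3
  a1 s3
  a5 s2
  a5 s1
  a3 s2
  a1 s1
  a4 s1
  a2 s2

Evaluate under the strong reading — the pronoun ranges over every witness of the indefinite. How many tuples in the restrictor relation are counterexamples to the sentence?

2

"him" takes "an apprentice" as antecedent and "it" takes "a station"; both are donkey pronouns co-varying with the restrictor.
Strong reading: for every (c,s,a) with assigned(c,s,a), stocked(a,s).
Restrictor triples: (c1,s1,a1)→stocked(a1,s1) ✓  (c1,s1,a4)→stocked(a4,s1) ✓  (c1,s3,a1)→stocked(a1,s3) ✓  (c2,s1,a2)→stocked(a2,s1) ✗  (c2,s1,a4)→stocked(a4,s1) ✓  (c2,s2,a2)→stocked(a2,s2) ✓  (c2,s2,a3)→stocked(a3,s2) ✓  (c2,s2,a4)→stocked(a4,s2) ✗  (c2,s3,a4)→stocked(a4,s3) ✓  (c3,s2,a2)→stocked(a2,s2) ✓  (c3,s2,a5)→stocked(a5,s2) ✓
Counterexamples (restrictor triples failing the scope): 2.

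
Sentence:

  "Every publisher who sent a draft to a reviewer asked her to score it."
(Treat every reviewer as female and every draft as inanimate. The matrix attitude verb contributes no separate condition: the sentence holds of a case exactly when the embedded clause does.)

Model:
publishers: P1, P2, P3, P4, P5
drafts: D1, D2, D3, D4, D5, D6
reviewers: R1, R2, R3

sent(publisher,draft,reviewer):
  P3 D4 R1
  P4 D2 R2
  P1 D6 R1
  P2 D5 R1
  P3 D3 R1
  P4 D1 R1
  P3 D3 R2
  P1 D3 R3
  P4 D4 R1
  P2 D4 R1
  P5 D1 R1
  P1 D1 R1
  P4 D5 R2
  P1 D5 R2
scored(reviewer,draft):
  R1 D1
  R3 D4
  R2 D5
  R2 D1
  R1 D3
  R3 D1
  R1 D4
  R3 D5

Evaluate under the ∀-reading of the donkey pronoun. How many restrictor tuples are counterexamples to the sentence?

"her" takes "a reviewer" as antecedent and "it" takes "a draft"; both are donkey pronouns co-varying with the restrictor.
Strong reading: for every (p,d,r) with sent(p,d,r), scored(r,d).
Restrictor triples: (P1,D1,R1)→scored(R1,D1) ✓  (P1,D3,R3)→scored(R3,D3) ✗  (P1,D5,R2)→scored(R2,D5) ✓  (P1,D6,R1)→scored(R1,D6) ✗  (P2,D4,R1)→scored(R1,D4) ✓  (P2,D5,R1)→scored(R1,D5) ✗  (P3,D3,R1)→scored(R1,D3) ✓  (P3,D3,R2)→scored(R2,D3) ✗  (P3,D4,R1)→scored(R1,D4) ✓  (P4,D1,R1)→scored(R1,D1) ✓  (P4,D2,R2)→scored(R2,D2) ✗  (P4,D4,R1)→scored(R1,D4) ✓  (P4,D5,R2)→scored(R2,D5) ✓  (P5,D1,R1)→scored(R1,D1) ✓
Counterexamples (restrictor triples failing the scope): 5.

5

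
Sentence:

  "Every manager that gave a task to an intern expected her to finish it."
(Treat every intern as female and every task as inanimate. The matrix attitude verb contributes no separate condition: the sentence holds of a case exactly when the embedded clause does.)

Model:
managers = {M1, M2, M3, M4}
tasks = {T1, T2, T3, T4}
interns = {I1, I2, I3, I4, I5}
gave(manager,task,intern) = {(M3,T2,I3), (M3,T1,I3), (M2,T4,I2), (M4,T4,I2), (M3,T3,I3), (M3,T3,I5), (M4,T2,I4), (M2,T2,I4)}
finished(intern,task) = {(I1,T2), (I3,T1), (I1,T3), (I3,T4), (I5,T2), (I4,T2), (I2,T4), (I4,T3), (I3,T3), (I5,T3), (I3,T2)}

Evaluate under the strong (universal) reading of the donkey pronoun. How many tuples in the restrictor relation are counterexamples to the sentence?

0

"her" takes "an intern" as antecedent and "it" takes "a task"; both are donkey pronouns co-varying with the restrictor.
Strong reading: for every (m,t,i) with gave(m,t,i), finished(i,t).
Restrictor triples: (M2,T2,I4)→finished(I4,T2) ✓  (M2,T4,I2)→finished(I2,T4) ✓  (M3,T1,I3)→finished(I3,T1) ✓  (M3,T2,I3)→finished(I3,T2) ✓  (M3,T3,I3)→finished(I3,T3) ✓  (M3,T3,I5)→finished(I5,T3) ✓  (M4,T2,I4)→finished(I4,T2) ✓  (M4,T4,I2)→finished(I2,T4) ✓
Counterexamples (restrictor triples failing the scope): 0.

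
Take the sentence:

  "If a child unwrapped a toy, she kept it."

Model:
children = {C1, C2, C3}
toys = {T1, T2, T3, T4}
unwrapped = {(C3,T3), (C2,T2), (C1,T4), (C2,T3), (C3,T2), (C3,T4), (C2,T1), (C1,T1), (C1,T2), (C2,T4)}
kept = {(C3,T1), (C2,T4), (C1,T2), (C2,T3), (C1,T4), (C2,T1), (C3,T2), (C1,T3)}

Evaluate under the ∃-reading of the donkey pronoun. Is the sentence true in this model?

True

"it" takes "a toy" as antecedent — a donkey pronoun bound across the clause boundary.
Weak reading: every child c with some unwrapped-toy has at least one unwrapped-toy t such that kept(c,t).
Per child: C1:✓  C2:✓  C3:✓
Every child in the restrictor has a witness.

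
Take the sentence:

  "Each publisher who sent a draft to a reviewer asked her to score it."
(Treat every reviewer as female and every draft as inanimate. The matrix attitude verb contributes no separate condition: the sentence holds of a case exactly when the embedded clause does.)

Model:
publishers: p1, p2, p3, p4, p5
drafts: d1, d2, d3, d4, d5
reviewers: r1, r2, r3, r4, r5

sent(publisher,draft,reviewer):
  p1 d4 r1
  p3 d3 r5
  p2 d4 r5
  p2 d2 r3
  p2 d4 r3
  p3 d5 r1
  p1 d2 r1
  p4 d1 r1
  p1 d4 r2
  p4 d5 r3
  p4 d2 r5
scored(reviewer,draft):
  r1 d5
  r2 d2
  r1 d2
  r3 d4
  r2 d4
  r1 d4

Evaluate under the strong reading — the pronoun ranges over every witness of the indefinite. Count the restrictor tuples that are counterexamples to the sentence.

6

"her" takes "a reviewer" as antecedent and "it" takes "a draft"; both are donkey pronouns co-varying with the restrictor.
Strong reading: for every (p,d,r) with sent(p,d,r), scored(r,d).
Restrictor triples: (p1,d2,r1)→scored(r1,d2) ✓  (p1,d4,r1)→scored(r1,d4) ✓  (p1,d4,r2)→scored(r2,d4) ✓  (p2,d2,r3)→scored(r3,d2) ✗  (p2,d4,r3)→scored(r3,d4) ✓  (p2,d4,r5)→scored(r5,d4) ✗  (p3,d3,r5)→scored(r5,d3) ✗  (p3,d5,r1)→scored(r1,d5) ✓  (p4,d1,r1)→scored(r1,d1) ✗  (p4,d2,r5)→scored(r5,d2) ✗  (p4,d5,r3)→scored(r3,d5) ✗
Counterexamples (restrictor triples failing the scope): 6.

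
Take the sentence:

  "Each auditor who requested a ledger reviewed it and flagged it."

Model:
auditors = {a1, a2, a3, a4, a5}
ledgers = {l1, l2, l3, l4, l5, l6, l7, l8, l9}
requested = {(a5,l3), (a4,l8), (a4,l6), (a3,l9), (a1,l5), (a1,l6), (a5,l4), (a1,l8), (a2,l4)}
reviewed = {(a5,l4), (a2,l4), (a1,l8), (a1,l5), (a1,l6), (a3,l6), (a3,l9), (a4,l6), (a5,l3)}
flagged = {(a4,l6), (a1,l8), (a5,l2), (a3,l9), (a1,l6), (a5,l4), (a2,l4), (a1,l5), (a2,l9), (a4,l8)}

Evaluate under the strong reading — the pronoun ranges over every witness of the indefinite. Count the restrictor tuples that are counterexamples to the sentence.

2

"it" takes "a ledger" as antecedent — a donkey pronoun bound across the clause boundary.
Strong reading: for every (a,l) with requested(a,l), reviewed(a,l) ∧ flagged(a,l).
Restrictor pairs: (a1,l5) ✓  (a1,l6) ✓  (a1,l8) ✓  (a2,l4) ✓  (a3,l9) ✓  (a4,l6) ✓  (a4,l8) ✗  (a5,l3) ✗  (a5,l4) ✓
Counterexamples (restrictor pairs failing the scope): 2.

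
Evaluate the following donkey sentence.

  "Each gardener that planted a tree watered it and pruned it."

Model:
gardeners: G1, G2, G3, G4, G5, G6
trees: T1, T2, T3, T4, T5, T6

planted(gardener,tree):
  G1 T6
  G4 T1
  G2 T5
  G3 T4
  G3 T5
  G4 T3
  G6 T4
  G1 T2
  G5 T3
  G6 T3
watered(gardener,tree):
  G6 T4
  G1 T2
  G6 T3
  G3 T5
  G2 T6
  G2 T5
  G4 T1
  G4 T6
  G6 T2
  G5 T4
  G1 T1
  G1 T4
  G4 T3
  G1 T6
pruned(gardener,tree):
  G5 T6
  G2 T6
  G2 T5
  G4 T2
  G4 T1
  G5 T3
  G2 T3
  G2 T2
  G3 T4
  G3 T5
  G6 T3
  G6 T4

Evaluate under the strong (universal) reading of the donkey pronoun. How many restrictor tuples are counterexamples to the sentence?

"it" takes "a tree" as antecedent — a donkey pronoun bound across the clause boundary.
Strong reading: for every (g,t) with planted(g,t), watered(g,t) ∧ pruned(g,t).
Restrictor pairs: (G1,T2) ✗  (G1,T6) ✗  (G2,T5) ✓  (G3,T4) ✗  (G3,T5) ✓  (G4,T1) ✓  (G4,T3) ✗  (G5,T3) ✗  (G6,T3) ✓  (G6,T4) ✓
Counterexamples (restrictor pairs failing the scope): 5.

5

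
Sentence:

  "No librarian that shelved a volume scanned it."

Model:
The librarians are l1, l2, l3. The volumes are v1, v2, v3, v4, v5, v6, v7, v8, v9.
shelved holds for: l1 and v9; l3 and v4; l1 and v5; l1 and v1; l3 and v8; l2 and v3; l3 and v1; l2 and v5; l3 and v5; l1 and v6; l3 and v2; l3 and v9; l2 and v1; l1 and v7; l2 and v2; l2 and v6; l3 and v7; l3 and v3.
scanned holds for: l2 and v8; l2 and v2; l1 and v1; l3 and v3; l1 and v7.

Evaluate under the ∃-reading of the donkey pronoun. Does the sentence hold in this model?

"it" takes "a volume" as antecedent — a donkey pronoun bound across the clause boundary.
Truth condition: for no (l,v) with shelved(l,v) does scanned(l,v) hold.
Restrictor pairs — does the scope hold? (l1,v1):holds  (l1,v5):fails  (l1,v6):fails  (l1,v7):holds  (l1,v9):fails  (l2,v1):fails  (l2,v2):holds  (l2,v3):fails  (l2,v5):fails  (l2,v6):fails  (l3,v1):fails  (l3,v2):fails  (l3,v3):holds  (l3,v4):fails  (l3,v5):fails  (l3,v7):fails  (l3,v8):fails  (l3,v9):fails
Scope holds for 4 pair(s), so the sentence is false.

False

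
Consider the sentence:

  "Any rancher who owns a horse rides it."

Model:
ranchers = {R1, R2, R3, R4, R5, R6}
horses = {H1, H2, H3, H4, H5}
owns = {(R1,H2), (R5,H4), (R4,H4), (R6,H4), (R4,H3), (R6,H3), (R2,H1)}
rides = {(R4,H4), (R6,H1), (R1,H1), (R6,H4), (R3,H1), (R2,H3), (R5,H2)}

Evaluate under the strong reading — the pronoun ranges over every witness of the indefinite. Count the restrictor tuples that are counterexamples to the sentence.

5

"it" takes "a horse" as antecedent — a donkey pronoun bound across the clause boundary.
Strong reading: for every (r,h) with owns(r,h), rides(r,h).
Restrictor pairs: (R1,H2) ✗  (R2,H1) ✗  (R4,H3) ✗  (R4,H4) ✓  (R5,H4) ✗  (R6,H3) ✗  (R6,H4) ✓
Counterexamples (restrictor pairs failing the scope): 5.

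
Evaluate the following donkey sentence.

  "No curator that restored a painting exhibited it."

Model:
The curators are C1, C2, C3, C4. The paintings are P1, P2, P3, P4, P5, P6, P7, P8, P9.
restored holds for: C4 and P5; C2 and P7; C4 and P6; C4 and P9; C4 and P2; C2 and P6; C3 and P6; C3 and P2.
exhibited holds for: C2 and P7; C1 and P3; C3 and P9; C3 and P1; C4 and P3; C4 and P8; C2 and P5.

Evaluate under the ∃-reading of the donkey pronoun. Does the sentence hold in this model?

False

"it" takes "a painting" as antecedent — a donkey pronoun bound across the clause boundary.
Truth condition: for no (c,p) with restored(c,p) does exhibited(c,p) hold.
Restrictor pairs — does the scope hold? (C2,P6):fails  (C2,P7):holds  (C3,P2):fails  (C3,P6):fails  (C4,P2):fails  (C4,P5):fails  (C4,P6):fails  (C4,P9):fails
Scope holds for 1 pair(s), so the sentence is false.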